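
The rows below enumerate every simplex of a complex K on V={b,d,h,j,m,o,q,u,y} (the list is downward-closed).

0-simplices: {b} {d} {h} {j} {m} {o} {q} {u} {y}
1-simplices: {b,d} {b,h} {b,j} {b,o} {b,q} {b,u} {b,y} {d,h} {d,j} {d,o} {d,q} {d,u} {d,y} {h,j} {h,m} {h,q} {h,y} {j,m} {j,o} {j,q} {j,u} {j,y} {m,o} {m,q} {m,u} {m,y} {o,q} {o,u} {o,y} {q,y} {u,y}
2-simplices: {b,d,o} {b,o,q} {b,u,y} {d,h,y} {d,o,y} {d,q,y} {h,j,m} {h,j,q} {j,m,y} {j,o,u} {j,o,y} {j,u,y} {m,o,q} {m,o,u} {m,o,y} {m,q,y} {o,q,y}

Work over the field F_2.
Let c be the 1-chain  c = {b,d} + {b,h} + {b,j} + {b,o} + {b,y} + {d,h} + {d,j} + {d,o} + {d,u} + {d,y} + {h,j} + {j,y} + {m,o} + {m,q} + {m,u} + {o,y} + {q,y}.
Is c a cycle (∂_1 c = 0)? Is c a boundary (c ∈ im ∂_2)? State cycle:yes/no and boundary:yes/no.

cycle:no boundary:no

n_0=9 n_1=31 n_2=17  [Z2]
∂1: piv[bd,bh,bj,bo,bq,bu,by,hm] rk=8  ker:dh,dj,do,dq,du,dy,hj,hq,hy,jm,jo,jq,ju,jy,mo,mq,mu,my,oq,ou,oy,qy,uy
∂2: piv[bdo,boq,buy,dhy,doy,dqy,hjm,hjq,jmy,jou,joy,juy,moq,mou,moy,mqy] rk=16  ker:oqy
∂1c = {b} + {h} + {m} + {y}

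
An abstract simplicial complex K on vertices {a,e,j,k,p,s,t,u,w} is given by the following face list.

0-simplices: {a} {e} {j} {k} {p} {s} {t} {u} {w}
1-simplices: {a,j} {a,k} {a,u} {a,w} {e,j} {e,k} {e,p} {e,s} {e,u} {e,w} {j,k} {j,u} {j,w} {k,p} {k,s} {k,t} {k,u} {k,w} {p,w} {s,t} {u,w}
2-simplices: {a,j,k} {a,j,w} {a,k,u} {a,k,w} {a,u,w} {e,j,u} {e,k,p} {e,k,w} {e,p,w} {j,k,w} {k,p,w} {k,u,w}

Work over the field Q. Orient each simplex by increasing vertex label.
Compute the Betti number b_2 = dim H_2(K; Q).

b_2=3

n_0=9 n_1=21 n_2=12  [Q]
∂1: piv[aj,ak,au,aw,ej,ep,es,kt] rk=8  ker:ek,eu,ew,jk,ju,jw,kp,ks,ku,kw,pw,st,uw
∂2: piv[ajk,ajw,aku,akw,auw,eju,ekp,ekw,epw] rk=9  ker:jkw,kpw,kuw
b_2=(12−9)−0=3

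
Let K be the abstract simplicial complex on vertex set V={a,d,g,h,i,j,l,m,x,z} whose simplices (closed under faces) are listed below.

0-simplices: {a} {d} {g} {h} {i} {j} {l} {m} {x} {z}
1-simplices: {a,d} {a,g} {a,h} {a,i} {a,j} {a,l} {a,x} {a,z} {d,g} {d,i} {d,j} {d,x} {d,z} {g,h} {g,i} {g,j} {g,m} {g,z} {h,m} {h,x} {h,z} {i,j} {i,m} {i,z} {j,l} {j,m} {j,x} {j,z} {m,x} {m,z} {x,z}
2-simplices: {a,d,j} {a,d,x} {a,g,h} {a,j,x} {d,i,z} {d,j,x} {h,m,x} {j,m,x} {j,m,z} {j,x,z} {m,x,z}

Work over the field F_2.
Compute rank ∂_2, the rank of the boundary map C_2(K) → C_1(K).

n_0=10 n_1=31 n_2=11  [Z2]
∂1: piv[ad,ag,ah,ai,aj,al,ax,az,gm] rk=9  ker:dg,di,dj,dx,dz,gh,gi,gj,gz,hm,hx,hz,ij,im,iz,jl,jm,jx,jz,mx,mz,xz
∂2: piv[adj,adx,agh,ajx,diz,hmx,jmx,jmz,jxz] rk=9  ker:djx,mxz
rk∂_2=9

rank∂_2=9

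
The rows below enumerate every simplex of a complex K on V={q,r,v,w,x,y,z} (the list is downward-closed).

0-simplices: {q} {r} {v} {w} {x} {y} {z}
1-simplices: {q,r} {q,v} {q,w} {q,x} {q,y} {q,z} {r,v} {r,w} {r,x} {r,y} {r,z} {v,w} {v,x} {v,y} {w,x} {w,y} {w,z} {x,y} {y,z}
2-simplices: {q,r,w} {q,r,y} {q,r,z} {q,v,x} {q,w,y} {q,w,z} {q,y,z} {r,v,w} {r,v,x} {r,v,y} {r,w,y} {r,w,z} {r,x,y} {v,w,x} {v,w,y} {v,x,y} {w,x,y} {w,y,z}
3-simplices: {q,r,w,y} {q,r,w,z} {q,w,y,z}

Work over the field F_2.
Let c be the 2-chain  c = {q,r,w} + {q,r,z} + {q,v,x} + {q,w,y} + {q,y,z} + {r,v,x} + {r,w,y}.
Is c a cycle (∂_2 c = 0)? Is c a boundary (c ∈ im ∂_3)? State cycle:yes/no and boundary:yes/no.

n_0=7 n_1=19 n_2=18 n_3=3  [Z2]
∂1: piv[qr,qv,qw,qx,qy,qz] rk=6  ker:rv,rw,rx,ry,rz,vw,vx,vy,wx,wy,wz,xy,yz
∂2: piv[qrw,qry,qrz,qvx,qwy,qwz,qyz,rvw,rvx,rvy,rxy,vwx] rk=12  ker:rwy,rwz,vwy,vxy,wxy,wyz
∂3: piv[qrwy,qrwz,qwyz] rk=3
∂2c = {q,v} + {q,x} + {r,v} + {r,x} + {r,y} + {r,z} + {y,z}

cycle:no boundary:no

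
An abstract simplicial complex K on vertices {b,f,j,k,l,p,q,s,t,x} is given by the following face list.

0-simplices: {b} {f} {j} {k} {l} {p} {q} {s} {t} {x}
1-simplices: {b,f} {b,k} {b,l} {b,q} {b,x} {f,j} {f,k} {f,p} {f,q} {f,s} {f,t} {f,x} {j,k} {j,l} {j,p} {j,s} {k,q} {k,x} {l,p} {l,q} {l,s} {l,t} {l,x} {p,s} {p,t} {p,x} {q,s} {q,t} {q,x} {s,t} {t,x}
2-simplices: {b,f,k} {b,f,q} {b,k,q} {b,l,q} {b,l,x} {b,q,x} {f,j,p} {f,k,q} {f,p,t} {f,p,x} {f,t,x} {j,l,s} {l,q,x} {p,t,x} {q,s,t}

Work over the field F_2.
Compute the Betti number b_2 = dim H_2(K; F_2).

b_2=3

n_0=10 n_1=31 n_2=15  [Z2]
∂1: piv[bf,bk,bl,bq,bx,fj,fp,fs,ft] rk=9  ker:fk,fq,fx,jk,jl,jp,js,kq,kx,lp,lq,ls,lt,lx,ps,pt,px,qs,qt,qx,st,tx
∂2: piv[bfk,bfq,bkq,blq,blx,bqx,fjp,fpt,fpx,ftx,jls,qst] rk=12  ker:fkq,lqx,ptx
b_2=(15−12)−0=3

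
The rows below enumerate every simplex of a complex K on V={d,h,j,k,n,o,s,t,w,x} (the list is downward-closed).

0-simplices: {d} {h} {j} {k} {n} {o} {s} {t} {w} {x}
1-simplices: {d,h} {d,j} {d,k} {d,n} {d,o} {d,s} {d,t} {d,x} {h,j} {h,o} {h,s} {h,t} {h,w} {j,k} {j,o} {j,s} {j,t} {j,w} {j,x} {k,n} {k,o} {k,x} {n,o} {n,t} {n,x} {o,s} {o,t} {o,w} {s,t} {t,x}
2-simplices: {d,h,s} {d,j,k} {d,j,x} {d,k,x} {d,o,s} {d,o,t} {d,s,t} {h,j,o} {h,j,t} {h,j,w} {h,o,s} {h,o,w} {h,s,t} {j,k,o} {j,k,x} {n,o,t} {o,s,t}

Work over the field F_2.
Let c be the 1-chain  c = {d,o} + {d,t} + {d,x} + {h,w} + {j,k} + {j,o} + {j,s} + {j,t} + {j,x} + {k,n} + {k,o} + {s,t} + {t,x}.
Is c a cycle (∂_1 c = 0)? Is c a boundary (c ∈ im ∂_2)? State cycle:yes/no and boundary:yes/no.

cycle:no boundary:no

n_0=10 n_1=30 n_2=17  [Z2]
∂1: piv[dh,dj,dk,dn,do,ds,dt,dx,hw] rk=9  ker:hj,ho,hs,ht,jk,jo,js,jt,jw,jx,kn,ko,kx,no,nt,nx,os,ot,ow,st,tx
∂2: piv[dhs,djk,djx,dkx,dos,dot,dst,hjo,hjt,hjw,hos,how,hst,jko,not] rk=15  ker:jkx,ost
∂1c = {d} + {h} + {j} + {k} + {n} + {o} + {w} + {x}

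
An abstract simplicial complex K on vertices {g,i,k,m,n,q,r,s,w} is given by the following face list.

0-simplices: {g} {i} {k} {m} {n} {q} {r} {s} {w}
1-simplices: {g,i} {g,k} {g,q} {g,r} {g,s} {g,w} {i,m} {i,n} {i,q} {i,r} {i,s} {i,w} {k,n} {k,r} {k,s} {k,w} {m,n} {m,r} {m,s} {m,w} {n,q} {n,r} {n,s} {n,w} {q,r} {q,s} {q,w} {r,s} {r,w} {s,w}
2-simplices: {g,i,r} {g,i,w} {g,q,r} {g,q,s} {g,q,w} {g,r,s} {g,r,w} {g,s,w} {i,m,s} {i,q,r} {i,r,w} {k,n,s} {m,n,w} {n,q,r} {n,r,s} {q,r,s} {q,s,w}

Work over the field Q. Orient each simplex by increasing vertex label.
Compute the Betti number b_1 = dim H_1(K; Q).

b_1=8

n_0=9 n_1=30 n_2=17  [Q]
∂1: piv[gi,gk,gq,gr,gs,gw,im,in] rk=8  ker:iq,ir,is,iw,kn,kr,ks,kw,mn,mr,ms,mw,nq,nr,ns,nw,qr,qs,qw,rs,rw,sw
∂2: piv[gir,giw,gqr,gqs,gqw,grs,grw,gsw,ims,iqr,kns,mnw,nqr,nrs] rk=14  ker:irw,qrs,qsw
b_1=(30−8)−14=8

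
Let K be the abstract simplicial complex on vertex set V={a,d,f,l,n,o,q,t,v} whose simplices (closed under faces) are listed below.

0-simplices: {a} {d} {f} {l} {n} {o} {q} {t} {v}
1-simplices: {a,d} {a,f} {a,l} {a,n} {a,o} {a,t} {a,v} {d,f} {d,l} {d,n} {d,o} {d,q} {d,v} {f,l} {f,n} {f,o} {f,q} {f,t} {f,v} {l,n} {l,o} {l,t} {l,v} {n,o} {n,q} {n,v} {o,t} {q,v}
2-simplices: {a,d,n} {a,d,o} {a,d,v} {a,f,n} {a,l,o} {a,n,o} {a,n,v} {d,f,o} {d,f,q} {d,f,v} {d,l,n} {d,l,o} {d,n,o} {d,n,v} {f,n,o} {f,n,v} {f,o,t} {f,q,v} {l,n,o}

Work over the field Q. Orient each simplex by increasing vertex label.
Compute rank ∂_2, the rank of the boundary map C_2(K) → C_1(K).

rank∂_2=15

n_0=9 n_1=28 n_2=19  [Q]
∂1: piv[ad,af,al,an,ao,at,av,dq] rk=8  ker:df,dl,dn,do,dv,fl,fn,fo,fq,ft,fv,ln,lo,lt,lv,no,nq,nv,ot,qv
∂2: piv[adn,ado,adv,afn,alo,ano,anv,dfo,dfq,dfv,dln,dlo,fno,fot,fqv] rk=15  ker:dno,dnv,fnv,lno
rk∂_2=15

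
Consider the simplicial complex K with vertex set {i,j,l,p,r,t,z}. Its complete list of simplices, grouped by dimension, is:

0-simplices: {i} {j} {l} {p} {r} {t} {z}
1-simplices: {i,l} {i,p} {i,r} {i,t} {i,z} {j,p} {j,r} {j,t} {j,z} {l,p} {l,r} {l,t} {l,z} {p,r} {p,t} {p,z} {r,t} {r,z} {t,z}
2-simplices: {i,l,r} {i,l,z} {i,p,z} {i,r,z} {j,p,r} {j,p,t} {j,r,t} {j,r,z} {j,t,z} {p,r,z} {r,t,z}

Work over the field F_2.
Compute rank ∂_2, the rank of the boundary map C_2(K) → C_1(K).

rank∂_2=10

n_0=7 n_1=19 n_2=11  [Z2]
∂1: piv[il,ip,ir,it,iz,jp] rk=6  ker:jr,jt,jz,lp,lr,lt,lz,pr,pt,pz,rt,rz,tz
∂2: piv[ilr,ilz,ipz,irz,jpr,jpt,jrt,jrz,jtz,prz] rk=10  ker:rtz
rk∂_2=10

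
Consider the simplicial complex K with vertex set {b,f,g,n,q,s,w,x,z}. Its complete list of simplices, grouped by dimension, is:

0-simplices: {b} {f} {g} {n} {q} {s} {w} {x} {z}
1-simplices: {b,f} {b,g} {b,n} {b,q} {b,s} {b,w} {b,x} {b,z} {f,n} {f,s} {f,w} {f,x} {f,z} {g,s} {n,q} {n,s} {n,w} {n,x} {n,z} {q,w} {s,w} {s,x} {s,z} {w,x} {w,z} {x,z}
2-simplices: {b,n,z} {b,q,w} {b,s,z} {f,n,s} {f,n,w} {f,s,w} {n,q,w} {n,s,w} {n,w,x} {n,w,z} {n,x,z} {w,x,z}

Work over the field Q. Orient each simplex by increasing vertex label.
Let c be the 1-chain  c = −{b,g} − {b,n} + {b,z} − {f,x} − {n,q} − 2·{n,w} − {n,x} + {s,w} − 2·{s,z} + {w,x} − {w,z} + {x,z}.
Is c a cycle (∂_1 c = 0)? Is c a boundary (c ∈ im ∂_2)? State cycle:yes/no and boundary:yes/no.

cycle:no boundary:no

n_0=9 n_1=26 n_2=12  [Q]
∂1: piv[bf,bg,bn,bq,bs,bw,bx,bz] rk=8  ker:fn,fs,fw,fx,fz,gs,nq,ns,nw,nx,nz,qw,sw,sx,sz,wx,wz,xz
∂2: piv[bnz,bqw,bsz,fns,fnw,fsw,nqw,nwx,nwz,nxz] rk=10  ker:nsw,wxz
∂1c = {b} + {f} − {g} + 3·{n} − {q} + {s} − {w} − 2·{x} − {z}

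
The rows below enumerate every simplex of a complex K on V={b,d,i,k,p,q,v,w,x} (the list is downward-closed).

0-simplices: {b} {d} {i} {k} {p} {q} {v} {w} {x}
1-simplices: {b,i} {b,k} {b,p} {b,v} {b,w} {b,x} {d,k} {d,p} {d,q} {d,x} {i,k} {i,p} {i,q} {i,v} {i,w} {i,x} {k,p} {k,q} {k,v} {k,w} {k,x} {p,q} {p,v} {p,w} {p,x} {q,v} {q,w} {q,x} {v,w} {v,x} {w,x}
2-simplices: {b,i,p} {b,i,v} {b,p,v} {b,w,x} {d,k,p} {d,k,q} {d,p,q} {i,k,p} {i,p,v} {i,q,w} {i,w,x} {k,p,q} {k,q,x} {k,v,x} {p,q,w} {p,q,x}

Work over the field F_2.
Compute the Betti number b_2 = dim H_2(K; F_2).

b_2=2

n_0=9 n_1=31 n_2=16  [Z2]
∂1: piv[bi,bk,bp,bv,bw,bx,dk,dq] rk=8  ker:dp,dx,ik,ip,iq,iv,iw,ix,kp,kq,kv,kw,kx,pq,pv,pw,px,qv,qw,qx,vw,vx,wx
∂2: piv[bip,biv,bpv,bwx,dkp,dkq,dpq,ikp,iqw,iwx,kqx,kvx,pqw,pqx] rk=14  ker:ipv,kpq
b_2=(16−14)−0=2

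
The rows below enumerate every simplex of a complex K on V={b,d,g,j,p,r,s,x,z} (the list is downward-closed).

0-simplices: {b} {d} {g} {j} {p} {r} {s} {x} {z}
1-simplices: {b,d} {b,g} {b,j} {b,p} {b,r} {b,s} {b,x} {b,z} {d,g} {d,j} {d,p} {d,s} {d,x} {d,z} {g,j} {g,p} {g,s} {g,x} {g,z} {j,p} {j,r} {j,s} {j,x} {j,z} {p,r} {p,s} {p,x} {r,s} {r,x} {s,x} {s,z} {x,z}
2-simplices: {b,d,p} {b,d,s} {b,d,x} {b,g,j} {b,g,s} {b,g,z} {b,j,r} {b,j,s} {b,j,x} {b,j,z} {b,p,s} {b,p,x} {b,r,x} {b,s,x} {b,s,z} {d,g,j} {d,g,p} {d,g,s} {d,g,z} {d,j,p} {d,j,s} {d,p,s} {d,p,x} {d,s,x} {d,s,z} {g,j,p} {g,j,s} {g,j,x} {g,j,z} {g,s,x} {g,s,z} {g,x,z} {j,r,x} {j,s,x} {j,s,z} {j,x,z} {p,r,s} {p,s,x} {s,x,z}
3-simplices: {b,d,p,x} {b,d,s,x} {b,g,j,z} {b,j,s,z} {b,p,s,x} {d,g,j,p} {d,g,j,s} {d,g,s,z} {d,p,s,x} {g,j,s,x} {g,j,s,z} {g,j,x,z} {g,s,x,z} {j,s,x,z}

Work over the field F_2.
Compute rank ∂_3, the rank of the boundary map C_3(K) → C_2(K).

n_0=9 n_1=32 n_2=39 n_3=14  [Z2]
∂1: piv[bd,bg,bj,bp,br,bs,bx,bz] rk=8  ker:dg,dj,dp,ds,dx,dz,gj,gp,gs,gx,gz,jp,jr,js,jx,jz,pr,ps,px,rs,rx,sx,sz,xz
∂2: piv[bdp,bds,bdx,bgj,bgs,bgz,bjr,bjs,bjx,bjz,bps,bpx,brx,bsx,bsz,dgj,dgp,dgs,dgz,djp,gjx,gxz,prs] rk=23  ker:djs,dps,dpx,dsx,dsz,gjp,gjs,gjz,gsx,gsz,jrx,jsx,jsz,jxz,psx,sxz
∂3: piv[bdpx,bdsx,bgjz,bjsz,bpsx,dgjp,dgjs,dgsz,dpsx,gjsx,gjsz,gjxz,gsxz] rk=13  ker:jsxz
rk∂_3=13

rank∂_3=13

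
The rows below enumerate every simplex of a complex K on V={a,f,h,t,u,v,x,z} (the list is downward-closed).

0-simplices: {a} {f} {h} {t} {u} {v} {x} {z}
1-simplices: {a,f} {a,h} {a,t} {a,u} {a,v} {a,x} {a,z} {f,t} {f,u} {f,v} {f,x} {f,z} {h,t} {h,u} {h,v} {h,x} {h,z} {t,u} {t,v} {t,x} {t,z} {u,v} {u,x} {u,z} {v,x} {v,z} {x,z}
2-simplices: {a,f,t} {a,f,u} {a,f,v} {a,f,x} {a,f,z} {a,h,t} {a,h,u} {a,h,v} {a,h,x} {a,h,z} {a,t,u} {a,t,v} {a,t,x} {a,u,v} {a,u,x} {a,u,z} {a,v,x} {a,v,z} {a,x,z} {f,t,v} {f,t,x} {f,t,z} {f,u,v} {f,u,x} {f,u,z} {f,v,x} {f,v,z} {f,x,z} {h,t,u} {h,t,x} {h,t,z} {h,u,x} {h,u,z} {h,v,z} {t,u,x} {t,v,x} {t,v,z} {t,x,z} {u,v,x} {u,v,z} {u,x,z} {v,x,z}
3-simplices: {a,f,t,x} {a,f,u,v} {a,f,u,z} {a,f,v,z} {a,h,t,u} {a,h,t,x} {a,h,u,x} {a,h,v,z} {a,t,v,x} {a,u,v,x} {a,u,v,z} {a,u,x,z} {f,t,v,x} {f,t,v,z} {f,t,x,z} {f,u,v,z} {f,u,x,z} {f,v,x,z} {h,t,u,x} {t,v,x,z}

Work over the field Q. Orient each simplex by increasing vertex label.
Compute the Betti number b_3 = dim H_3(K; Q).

n_0=8 n_1=27 n_2=42 n_3=20  [Q]
∂1: piv[af,ah,at,au,av,ax,az] rk=7  ker:ft,fu,fv,fx,fz,ht,hu,hv,hx,hz,tu,tv,tx,tz,uv,ux,uz,vx,vz,xz
∂2: piv[aft,afu,afv,afx,afz,aht,ahu,ahv,ahx,ahz,atu,atv,atx,auv,aux,auz,avx,avz,axz,ftz] rk=20  ker:ftv,ftx,fuv,fux,fuz,fvx,fvz,fxz,htu,htx,htz,hux,huz,hvz,tux,tvx,tvz,txz,uvx,uvz,uxz,vxz
∂3: piv[aftx,afuv,afuz,afvz,ahtu,ahtx,ahux,ahvz,atvx,auvx,auvz,auxz,ftvx,ftvz,ftxz,fuxz,fvxz,htux] rk=18  ker:fuvz,tvxz
b_3=(20−18)−0=2

b_3=2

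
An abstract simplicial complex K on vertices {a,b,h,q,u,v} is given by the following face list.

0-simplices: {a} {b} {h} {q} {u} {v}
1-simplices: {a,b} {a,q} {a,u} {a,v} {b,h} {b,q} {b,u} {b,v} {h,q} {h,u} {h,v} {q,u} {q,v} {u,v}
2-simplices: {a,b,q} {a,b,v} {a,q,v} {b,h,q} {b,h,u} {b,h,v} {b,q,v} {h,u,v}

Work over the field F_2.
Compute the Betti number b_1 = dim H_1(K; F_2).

n_0=6 n_1=14 n_2=8  [Z2]
∂1: piv[ab,aq,au,av,bh] rk=5  ker:bq,bu,bv,hq,hu,hv,qu,qv,uv
∂2: piv[abq,abv,aqv,bhq,bhu,bhv,huv] rk=7  ker:bqv
b_1=(14−5)−7=2

b_1=2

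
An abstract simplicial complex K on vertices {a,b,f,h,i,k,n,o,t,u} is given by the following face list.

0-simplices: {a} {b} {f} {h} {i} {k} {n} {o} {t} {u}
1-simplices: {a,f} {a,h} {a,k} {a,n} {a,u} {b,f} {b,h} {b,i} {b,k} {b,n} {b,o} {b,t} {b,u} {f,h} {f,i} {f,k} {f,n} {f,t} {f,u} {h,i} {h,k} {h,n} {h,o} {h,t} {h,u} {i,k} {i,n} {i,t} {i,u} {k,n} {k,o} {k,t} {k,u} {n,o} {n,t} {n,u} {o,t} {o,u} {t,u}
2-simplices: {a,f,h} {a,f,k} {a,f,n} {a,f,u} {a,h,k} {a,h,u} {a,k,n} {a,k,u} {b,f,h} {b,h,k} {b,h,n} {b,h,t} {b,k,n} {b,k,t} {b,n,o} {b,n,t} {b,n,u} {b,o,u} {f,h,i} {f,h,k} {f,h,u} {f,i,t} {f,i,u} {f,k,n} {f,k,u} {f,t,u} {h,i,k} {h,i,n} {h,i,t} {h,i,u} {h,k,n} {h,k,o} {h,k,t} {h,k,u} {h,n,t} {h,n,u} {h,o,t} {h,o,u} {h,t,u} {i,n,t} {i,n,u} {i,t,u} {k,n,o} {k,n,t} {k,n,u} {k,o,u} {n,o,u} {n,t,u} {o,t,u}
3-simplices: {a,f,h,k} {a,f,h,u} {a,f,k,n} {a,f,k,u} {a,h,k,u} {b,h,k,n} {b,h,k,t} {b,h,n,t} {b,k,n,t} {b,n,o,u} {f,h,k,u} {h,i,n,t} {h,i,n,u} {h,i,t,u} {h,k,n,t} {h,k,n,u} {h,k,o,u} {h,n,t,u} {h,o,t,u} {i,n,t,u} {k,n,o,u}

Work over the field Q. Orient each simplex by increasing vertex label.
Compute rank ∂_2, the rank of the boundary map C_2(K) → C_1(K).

rank∂_2=29

n_0=10 n_1=39 n_2=49 n_3=21  [Q]
∂1: piv[af,ah,ak,an,au,bf,bi,bo,bt] rk=9  ker:bh,bk,bn,bu,fh,fi,fk,fn,ft,fu,hi,hk,hn,ho,ht,hu,ik,in,it,iu,kn,ko,kt,ku,no,nt,nu,ot,ou,tu
∂2: piv[afh,afk,afn,afu,ahk,ahu,akn,aku,bfh,bhk,bhn,bht,bkn,bkt,bno,bnt,bnu,bou,fhi,fit,fiu,ftu,hik,hin,hit,hko,hnu,hot,hou] rk=29  ker:fhk,fhu,fkn,fku,hiu,hkn,hkt,hku,hnt,htu,int,inu,itu,kno,knt,knu,kou,nou,ntu,otu
∂3: piv[afhk,afhu,afkn,afku,ahku,bhkn,bhkt,bhnt,bknt,bnou,hint,hinu,hitu,hknu,hkou,hntu,hotu,knou] rk=18  ker:fhku,hknt,intu
rk∂_2=29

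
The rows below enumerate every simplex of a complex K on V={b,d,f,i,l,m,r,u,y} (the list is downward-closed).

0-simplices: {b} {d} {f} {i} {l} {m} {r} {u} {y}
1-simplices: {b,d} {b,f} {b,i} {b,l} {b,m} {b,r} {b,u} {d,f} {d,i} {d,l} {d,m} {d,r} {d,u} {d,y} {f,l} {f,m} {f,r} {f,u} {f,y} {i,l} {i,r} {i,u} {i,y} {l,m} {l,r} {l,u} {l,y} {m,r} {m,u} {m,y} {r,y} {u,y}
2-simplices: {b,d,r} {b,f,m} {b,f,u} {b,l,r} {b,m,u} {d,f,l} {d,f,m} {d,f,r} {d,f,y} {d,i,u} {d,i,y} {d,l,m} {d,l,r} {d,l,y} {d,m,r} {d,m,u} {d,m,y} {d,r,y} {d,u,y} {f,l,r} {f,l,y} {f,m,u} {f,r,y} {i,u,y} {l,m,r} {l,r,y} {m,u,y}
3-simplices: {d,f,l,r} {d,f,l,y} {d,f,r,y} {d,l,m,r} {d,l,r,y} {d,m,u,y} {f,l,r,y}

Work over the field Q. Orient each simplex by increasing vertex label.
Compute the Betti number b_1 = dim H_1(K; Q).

b_1=5

n_0=9 n_1=32 n_2=27 n_3=7  [Q]
∂1: piv[bd,bf,bi,bl,bm,br,bu,dy] rk=8  ker:df,di,dl,dm,dr,du,fl,fm,fr,fu,fy,il,ir,iu,iy,lm,lr,lu,ly,mr,mu,my,ry,uy
∂2: piv[bdr,bfm,bfu,blr,bmu,dfl,dfm,dfr,dfy,diu,diy,dlm,dlr,dly,dmr,dmu,dmy,dry,duy] rk=19  ker:flr,fly,fmu,fry,iuy,lmr,lry,muy
∂3: piv[dflr,dfly,dfry,dlmr,dlry,dmuy] rk=6  ker:flry
b_1=(32−8)−19=5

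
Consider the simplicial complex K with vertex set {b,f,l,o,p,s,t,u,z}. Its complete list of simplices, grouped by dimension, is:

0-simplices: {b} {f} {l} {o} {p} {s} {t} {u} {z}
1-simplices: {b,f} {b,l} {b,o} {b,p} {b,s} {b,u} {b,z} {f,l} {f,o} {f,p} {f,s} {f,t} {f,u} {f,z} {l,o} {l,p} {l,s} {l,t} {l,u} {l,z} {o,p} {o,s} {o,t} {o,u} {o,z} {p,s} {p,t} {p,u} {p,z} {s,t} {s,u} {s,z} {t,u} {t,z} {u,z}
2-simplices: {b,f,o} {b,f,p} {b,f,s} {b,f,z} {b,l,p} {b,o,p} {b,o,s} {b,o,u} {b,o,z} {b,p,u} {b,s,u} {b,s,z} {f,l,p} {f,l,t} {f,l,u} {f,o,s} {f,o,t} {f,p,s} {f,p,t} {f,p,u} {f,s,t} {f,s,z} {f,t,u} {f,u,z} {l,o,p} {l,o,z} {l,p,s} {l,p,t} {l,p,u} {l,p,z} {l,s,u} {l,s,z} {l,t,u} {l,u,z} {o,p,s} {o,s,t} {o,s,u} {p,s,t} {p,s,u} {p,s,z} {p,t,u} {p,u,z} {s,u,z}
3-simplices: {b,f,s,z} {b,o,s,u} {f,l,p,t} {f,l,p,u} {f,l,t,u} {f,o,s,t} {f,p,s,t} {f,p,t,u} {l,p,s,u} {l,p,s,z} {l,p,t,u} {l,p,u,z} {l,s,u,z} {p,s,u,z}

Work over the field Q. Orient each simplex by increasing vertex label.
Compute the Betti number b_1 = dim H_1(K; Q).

b_1=1

n_0=9 n_1=35 n_2=43 n_3=14  [Q]
∂1: piv[bf,bl,bo,bp,bs,bu,bz,ft] rk=8  ker:fl,fo,fp,fs,fu,fz,lo,lp,ls,lt,lu,lz,op,os,ot,ou,oz,ps,pt,pu,pz,st,su,sz,tu,tz,uz
∂2: piv[bfo,bfp,bfs,bfz,blp,bop,bos,bou,boz,bpu,bsu,bsz,flp,flt,flu,fot,fps,fpt,fpu,fst,ftu,fuz,lop,loz,lps,lpz] rk=26  ker:fos,fsz,lpt,lpu,lsu,lsz,ltu,luz,ops,ost,osu,pst,psu,psz,ptu,puz,suz
∂3: piv[bfsz,bosu,flpt,flpu,fltu,fost,fpst,fptu,lpsu,lpsz,lpuz,lsuz] rk=12  ker:lptu,psuz
b_1=(35−8)−26=1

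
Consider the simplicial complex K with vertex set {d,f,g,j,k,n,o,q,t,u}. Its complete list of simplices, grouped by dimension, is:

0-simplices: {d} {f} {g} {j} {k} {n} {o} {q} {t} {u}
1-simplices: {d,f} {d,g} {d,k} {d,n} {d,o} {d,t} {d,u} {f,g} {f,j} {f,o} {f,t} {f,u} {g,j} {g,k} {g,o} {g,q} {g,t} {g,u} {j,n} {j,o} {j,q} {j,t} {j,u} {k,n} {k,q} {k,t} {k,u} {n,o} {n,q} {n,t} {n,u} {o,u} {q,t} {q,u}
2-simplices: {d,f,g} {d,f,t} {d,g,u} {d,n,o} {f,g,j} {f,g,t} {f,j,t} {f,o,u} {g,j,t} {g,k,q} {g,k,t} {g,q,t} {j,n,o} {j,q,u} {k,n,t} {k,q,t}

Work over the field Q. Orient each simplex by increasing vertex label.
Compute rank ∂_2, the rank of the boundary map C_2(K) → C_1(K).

rank∂_2=14

n_0=10 n_1=34 n_2=16  [Q]
∂1: piv[df,dg,dk,dn,do,dt,du,fj,gq] rk=9  ker:fg,fo,ft,fu,gj,gk,go,gt,gu,jn,jo,jq,jt,ju,kn,kq,kt,ku,no,nq,nt,nu,ou,qt,qu
∂2: piv[dfg,dft,dgu,dno,fgj,fgt,fjt,fou,gkq,gkt,gqt,jno,jqu,knt] rk=14  ker:gjt,kqt
rk∂_2=14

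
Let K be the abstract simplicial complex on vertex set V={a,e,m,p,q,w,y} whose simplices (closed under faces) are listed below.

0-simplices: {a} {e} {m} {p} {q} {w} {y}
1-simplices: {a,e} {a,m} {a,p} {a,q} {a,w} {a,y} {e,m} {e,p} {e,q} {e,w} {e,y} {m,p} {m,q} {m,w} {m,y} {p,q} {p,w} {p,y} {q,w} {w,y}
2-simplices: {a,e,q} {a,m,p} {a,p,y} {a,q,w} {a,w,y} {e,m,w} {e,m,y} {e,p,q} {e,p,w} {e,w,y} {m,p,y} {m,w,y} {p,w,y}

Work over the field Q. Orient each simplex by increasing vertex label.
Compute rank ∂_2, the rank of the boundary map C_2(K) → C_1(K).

n_0=7 n_1=20 n_2=13  [Q]
∂1: piv[ae,am,ap,aq,aw,ay] rk=6  ker:em,ep,eq,ew,ey,mp,mq,mw,my,pq,pw,py,qw,wy
∂2: piv[aeq,amp,apy,aqw,awy,emw,emy,epq,epw,ewy,mpy,pwy] rk=12  ker:mwy
rk∂_2=12

rank∂_2=12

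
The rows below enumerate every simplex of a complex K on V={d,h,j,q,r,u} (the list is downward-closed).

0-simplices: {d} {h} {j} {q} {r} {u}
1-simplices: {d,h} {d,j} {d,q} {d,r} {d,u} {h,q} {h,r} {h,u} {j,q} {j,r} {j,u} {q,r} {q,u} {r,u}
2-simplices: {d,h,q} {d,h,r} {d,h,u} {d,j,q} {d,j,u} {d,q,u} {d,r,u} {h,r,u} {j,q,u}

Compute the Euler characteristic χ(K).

χ(K)=1

n_0=6 n_1=14 n_2=9
χ=+6−14+9=1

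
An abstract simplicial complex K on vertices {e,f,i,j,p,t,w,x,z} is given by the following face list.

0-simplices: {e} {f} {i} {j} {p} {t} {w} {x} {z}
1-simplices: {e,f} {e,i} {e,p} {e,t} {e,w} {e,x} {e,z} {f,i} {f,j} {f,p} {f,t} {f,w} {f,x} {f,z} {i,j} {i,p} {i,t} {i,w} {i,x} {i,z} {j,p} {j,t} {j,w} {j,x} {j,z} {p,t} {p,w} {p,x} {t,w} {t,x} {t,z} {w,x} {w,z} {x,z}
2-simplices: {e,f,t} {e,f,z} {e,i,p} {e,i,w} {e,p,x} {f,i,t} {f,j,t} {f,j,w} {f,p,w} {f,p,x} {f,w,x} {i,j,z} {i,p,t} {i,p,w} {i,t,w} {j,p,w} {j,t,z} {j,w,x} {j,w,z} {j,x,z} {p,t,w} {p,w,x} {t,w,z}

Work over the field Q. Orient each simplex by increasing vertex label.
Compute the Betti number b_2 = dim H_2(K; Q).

n_0=9 n_1=34 n_2=23  [Q]
∂1: piv[ef,ei,ep,et,ew,ex,ez,fj] rk=8  ker:fi,fp,ft,fw,fx,fz,ij,ip,it,iw,ix,iz,jp,jt,jw,jx,jz,pt,pw,px,tw,tx,tz,wx,wz,xz
∂2: piv[eft,efz,eip,eiw,epx,fit,fjt,fjw,fpw,fpx,fwx,ijz,ipt,ipw,itw,jpw,jtz,jwx,jwz,jxz,twz] rk=21  ker:ptw,pwx
b_2=(23−21)−0=2

b_2=2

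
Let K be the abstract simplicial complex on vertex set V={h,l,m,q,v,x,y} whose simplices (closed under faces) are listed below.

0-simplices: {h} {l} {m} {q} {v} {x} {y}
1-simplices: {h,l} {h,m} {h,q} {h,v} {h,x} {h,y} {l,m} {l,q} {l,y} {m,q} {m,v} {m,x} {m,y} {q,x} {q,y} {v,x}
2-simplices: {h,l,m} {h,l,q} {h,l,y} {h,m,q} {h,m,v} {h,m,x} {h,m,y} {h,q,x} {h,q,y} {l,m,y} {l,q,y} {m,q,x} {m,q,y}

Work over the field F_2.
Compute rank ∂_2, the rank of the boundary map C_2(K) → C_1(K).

n_0=7 n_1=16 n_2=13  [Z2]
∂1: piv[hl,hm,hq,hv,hx,hy] rk=6  ker:lm,lq,ly,mq,mv,mx,my,qx,qy,vx
∂2: piv[hlm,hlq,hly,hmq,hmv,hmx,hmy,hqx,hqy] rk=9  ker:lmy,lqy,mqx,mqy
rk∂_2=9

rank∂_2=9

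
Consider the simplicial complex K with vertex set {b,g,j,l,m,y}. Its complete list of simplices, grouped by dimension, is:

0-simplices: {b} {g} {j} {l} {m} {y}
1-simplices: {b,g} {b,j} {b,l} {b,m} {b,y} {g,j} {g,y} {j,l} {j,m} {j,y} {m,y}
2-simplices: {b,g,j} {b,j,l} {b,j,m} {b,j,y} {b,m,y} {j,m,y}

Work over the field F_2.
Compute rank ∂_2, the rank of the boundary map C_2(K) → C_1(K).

rank∂_2=5

n_0=6 n_1=11 n_2=6  [Z2]
∂1: piv[bg,bj,bl,bm,by] rk=5  ker:gj,gy,jl,jm,jy,my
∂2: piv[bgj,bjl,bjm,bjy,bmy] rk=5  ker:jmy
rk∂_2=5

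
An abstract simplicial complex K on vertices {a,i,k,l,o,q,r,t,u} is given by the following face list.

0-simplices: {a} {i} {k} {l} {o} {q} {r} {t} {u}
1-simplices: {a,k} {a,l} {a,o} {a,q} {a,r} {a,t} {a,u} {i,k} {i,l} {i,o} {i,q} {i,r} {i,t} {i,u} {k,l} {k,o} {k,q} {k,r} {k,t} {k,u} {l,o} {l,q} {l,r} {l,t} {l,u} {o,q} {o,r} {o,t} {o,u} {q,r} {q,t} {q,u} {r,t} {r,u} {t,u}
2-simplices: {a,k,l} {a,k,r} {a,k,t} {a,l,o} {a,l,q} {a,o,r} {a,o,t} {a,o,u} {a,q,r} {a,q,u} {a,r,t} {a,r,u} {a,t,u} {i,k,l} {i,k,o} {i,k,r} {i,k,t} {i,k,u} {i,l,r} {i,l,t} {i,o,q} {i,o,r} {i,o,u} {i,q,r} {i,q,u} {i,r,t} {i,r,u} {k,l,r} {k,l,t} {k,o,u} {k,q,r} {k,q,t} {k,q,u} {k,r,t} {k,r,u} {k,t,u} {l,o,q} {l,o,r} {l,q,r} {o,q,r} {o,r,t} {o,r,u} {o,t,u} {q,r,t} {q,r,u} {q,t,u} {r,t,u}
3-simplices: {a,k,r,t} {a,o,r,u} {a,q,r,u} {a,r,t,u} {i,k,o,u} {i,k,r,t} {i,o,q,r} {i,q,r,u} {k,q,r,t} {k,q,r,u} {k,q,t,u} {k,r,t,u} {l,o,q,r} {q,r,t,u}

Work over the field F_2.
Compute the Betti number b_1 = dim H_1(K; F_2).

n_0=9 n_1=35 n_2=47 n_3=14  [Z2]
∂1: piv[ak,al,ao,aq,ar,at,au,ik] rk=8  ker:il,io,iq,ir,it,iu,kl,ko,kq,kr,kt,ku,lo,lq,lr,lt,lu,oq,or,ot,ou,qr,qt,qu,rt,ru,tu
∂2: piv[akl,akr,akt,alo,alq,aor,aot,aou,aqr,aqu,art,aru,atu,ikl,iko,ikr,ikt,iku,ilr,ilt,ioq,ior,iou,iqr,kqr,kqt] rk=26  ker:iqu,irt,iru,klr,klt,kou,kqu,krt,kru,ktu,loq,lor,lqr,oqr,ort,oru,otu,qrt,qru,qtu,rtu
∂3: piv[akrt,aoru,aqru,artu,ikou,ikrt,ioqr,iqru,kqrt,kqru,kqtu,krtu,loqr] rk=13  ker:qrtu
b_1=(35−8)−26=1

b_1=1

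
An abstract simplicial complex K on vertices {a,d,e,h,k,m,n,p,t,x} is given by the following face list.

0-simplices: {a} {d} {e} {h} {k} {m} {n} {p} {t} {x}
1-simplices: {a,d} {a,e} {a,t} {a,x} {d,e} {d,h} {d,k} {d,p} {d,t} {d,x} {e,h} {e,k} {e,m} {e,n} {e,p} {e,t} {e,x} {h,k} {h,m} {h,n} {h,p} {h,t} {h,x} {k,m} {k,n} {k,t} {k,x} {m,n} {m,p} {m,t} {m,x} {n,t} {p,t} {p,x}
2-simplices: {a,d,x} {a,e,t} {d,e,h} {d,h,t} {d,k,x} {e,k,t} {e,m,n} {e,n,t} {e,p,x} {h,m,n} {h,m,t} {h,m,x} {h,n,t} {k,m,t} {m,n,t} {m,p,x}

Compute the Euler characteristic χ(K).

χ(K)=-8

n_0=10 n_1=34 n_2=16
χ=+10−34+16=-8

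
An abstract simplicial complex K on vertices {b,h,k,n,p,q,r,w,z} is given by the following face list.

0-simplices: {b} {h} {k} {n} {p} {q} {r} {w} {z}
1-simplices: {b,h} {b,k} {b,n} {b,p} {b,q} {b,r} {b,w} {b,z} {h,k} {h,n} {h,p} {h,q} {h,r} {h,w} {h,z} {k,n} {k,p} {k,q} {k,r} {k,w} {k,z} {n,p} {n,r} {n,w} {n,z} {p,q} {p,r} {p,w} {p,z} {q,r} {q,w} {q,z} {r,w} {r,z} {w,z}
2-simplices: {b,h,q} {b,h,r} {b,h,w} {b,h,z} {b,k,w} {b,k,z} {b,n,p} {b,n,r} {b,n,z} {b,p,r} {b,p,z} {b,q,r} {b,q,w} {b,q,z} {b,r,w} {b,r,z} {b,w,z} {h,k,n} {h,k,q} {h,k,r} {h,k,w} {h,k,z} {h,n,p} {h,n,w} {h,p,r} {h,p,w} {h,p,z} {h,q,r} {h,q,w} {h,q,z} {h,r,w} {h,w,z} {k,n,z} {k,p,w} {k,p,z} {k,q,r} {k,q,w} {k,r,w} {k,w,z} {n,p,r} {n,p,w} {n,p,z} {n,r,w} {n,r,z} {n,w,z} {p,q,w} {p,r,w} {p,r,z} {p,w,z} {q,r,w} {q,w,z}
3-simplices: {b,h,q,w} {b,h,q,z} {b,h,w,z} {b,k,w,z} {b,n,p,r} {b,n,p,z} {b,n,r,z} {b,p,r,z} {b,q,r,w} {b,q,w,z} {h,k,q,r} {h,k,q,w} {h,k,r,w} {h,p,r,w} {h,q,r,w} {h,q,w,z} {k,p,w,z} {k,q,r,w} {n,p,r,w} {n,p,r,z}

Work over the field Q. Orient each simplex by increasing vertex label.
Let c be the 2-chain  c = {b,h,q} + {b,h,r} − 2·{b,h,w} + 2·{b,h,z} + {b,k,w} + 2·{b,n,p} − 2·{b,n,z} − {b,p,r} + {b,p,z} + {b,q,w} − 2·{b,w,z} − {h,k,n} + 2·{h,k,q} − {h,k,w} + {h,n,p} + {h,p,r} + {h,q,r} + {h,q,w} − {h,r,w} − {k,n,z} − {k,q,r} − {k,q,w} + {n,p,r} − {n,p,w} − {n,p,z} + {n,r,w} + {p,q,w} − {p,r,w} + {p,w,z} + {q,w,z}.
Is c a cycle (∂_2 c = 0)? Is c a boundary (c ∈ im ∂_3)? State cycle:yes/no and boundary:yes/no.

n_0=9 n_1=35 n_2=51 n_3=20  [Q]
∂1: piv[bh,bk,bn,bp,bq,br,bw,bz] rk=8  ker:hk,hn,hp,hq,hr,hw,hz,kn,kp,kq,kr,kw,kz,np,nr,nw,nz,pq,pr,pw,pz,qr,qw,qz,rw,rz,wz
∂2: piv[bhq,bhr,bhw,bhz,bkw,bkz,bnp,bnr,bnz,bpr,bpz,bqr,bqw,bqz,brw,brz,bwz,hkn,hkq,hkr,hkw,hnp,hnw,hpr,hpw,kpw,pqw] rk=27  ker:hkz,hpz,hqr,hqw,hqz,hrw,hwz,knz,kpz,kqr,kqw,krw,kwz,npr,npw,npz,nrw,nrz,nwz,prw,prz,pwz,qrw,qwz
∂3: piv[bhqw,bhqz,bhwz,bkwz,bnpr,bnpz,bnrz,bprz,bqrw,bqwz,hkqr,hkqw,hkrw,hprw,hqrw,kpwz,nprw] rk=17  ker:hqwz,kqrw,nprz
∂2c = 2·{b,h} + {b,k} − 2·{b,p} − 2·{b,w} + {b,z} + 2·{h,n} + {h,q} − 2·{h,r} − {h,w} + 2·{h,z} − 2·{k,n} + {k,r} + {k,w} + {k,z} + 2·{n,p} − 2·{n,z} + {p,q} − {p,z} + 3·{q,w} − {q,z} − {r,w}

cycle:no boundary:no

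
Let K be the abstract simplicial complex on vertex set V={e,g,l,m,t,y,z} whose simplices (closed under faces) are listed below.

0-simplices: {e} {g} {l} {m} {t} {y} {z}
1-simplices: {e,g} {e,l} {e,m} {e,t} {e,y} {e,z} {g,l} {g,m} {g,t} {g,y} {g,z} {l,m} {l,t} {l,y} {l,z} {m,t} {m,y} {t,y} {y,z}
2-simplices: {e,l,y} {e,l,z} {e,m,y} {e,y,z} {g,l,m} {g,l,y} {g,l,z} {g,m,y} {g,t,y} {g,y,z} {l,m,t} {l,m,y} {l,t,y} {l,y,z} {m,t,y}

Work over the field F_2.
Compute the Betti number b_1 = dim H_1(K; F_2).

b_1=2

n_0=7 n_1=19 n_2=15  [Z2]
∂1: piv[eg,el,em,et,ey,ez] rk=6  ker:gl,gm,gt,gy,gz,lm,lt,ly,lz,mt,my,ty,yz
∂2: piv[ely,elz,emy,eyz,glm,gly,glz,gmy,gty,lmt,lty] rk=11  ker:gyz,lmy,lyz,mty
b_1=(19−6)−11=2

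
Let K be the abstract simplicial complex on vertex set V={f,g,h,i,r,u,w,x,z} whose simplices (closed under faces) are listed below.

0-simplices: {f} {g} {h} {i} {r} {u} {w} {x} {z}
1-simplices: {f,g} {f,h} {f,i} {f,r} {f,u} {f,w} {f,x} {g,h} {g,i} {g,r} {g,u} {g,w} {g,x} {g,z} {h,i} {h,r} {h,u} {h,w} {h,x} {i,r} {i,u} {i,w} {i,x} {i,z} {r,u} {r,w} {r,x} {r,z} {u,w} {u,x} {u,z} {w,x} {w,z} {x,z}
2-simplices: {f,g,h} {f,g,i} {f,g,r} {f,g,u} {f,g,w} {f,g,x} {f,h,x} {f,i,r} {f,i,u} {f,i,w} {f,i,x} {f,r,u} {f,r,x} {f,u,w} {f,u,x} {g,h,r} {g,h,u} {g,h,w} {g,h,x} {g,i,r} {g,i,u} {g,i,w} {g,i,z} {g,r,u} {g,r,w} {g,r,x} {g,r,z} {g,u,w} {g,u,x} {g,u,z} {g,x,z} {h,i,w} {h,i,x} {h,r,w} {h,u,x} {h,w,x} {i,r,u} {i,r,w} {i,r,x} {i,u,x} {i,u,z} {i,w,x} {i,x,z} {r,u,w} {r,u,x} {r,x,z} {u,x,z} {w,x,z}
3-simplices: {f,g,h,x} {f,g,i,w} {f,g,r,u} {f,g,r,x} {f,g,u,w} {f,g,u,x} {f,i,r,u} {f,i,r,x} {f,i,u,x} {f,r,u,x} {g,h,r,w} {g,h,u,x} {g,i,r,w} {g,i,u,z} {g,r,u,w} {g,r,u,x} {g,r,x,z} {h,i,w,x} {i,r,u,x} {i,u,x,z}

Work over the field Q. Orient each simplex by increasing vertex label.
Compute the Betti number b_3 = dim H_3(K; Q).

n_0=9 n_1=34 n_2=48 n_3=20  [Q]
∂1: piv[fg,fh,fi,fr,fu,fw,fx,gz] rk=8  ker:gh,gi,gr,gu,gw,gx,hi,hr,hu,hw,hx,ir,iu,iw,ix,iz,ru,rw,rx,rz,uw,ux,uz,wx,wz,xz
∂2: piv[fgh,fgi,fgr,fgu,fgw,fgx,fhx,fir,fiu,fiw,fix,fru,frx,fuw,fux,ghr,ghu,ghw,giz,grw,grz,guz,gxz,hiw,hwx,wxz] rk=26  ker:ghx,gir,giu,giw,gru,grx,guw,gux,hix,hrw,hux,iru,irw,irx,iux,iuz,iwx,ixz,ruw,rux,rxz,uxz
∂3: piv[fghx,fgiw,fgru,fgrx,fguw,fgux,firu,firx,fiux,frux,ghrw,ghux,girw,giuz,gruw,grxz,hiwx,iuxz] rk=18  ker:grux,irux
b_3=(20−18)−0=2

b_3=2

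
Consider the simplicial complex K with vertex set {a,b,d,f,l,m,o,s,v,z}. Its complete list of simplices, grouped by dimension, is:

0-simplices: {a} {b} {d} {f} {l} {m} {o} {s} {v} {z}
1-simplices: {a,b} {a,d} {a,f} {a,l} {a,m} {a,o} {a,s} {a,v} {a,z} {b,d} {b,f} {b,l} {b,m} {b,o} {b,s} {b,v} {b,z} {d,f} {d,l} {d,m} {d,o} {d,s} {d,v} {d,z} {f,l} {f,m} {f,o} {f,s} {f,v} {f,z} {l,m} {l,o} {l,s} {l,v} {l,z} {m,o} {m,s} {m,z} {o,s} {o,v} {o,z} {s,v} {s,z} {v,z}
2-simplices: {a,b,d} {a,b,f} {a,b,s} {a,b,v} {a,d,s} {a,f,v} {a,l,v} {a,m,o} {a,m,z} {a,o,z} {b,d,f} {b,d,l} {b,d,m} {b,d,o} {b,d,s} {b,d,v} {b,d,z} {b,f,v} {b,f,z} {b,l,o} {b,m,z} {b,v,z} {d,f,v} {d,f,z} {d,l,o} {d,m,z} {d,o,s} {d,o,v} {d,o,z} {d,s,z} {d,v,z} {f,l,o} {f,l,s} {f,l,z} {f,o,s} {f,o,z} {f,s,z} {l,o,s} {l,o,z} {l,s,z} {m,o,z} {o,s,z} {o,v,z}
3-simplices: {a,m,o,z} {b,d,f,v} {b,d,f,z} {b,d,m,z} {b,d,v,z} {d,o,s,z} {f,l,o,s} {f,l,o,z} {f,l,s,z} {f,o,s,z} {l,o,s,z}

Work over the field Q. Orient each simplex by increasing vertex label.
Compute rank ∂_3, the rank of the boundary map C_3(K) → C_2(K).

n_0=10 n_1=44 n_2=43 n_3=11  [Q]
∂1: piv[ab,ad,af,al,am,ao,as,av,az] rk=9  ker:bd,bf,bl,bm,bo,bs,bv,bz,df,dl,dm,do,ds,dv,dz,fl,fm,fo,fs,fv,fz,lm,lo,ls,lv,lz,mo,ms,mz,os,ov,oz,sv,sz,vz
∂2: piv[abd,abf,abs,abv,ads,afv,alv,amo,amz,aoz,bdf,bdl,bdm,bdo,bdv,bdz,bfz,blo,bmz,bvz,dos,dov,doz,dsz,flo,fls,flz,fos,foz] rk=29  ker:bds,bfv,dfv,dfz,dlo,dmz,dvz,fsz,los,loz,lsz,moz,osz,ovz
∂3: piv[amoz,bdfv,bdfz,bdmz,bdvz,dosz,flos,floz,flsz,fosz] rk=10  ker:losz
rk∂_3=10

rank∂_3=10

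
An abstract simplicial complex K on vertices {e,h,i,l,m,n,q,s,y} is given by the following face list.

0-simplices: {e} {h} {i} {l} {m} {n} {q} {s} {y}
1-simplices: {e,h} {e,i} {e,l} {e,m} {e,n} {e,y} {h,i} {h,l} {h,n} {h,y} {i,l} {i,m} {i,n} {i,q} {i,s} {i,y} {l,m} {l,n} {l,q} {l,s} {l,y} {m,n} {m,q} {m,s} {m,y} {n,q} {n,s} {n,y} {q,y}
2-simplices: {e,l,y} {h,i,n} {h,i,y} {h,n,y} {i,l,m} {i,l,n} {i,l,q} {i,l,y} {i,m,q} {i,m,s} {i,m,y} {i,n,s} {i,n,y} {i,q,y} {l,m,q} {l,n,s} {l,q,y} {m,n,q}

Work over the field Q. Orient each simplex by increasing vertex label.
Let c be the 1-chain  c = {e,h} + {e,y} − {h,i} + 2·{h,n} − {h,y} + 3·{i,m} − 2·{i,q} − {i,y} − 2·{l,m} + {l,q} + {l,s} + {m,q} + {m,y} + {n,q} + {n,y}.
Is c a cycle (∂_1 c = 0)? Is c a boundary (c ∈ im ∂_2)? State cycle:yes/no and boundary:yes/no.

n_0=9 n_1=29 n_2=18  [Q]
∂1: piv[eh,ei,el,em,en,ey,iq,is] rk=8  ker:hi,hl,hn,hy,il,im,in,iy,lm,ln,lq,ls,ly,mn,mq,ms,my,nq,ns,ny,qy
∂2: piv[ely,hin,hiy,hny,ilm,iln,ilq,ily,imq,ims,imy,ins,iqy,lns,mnq] rk=15  ker:iny,lmq,lqy
∂1c = −2·{e} + {h} − {i} − {m} + {q} + {s} + {y}

cycle:no boundary:no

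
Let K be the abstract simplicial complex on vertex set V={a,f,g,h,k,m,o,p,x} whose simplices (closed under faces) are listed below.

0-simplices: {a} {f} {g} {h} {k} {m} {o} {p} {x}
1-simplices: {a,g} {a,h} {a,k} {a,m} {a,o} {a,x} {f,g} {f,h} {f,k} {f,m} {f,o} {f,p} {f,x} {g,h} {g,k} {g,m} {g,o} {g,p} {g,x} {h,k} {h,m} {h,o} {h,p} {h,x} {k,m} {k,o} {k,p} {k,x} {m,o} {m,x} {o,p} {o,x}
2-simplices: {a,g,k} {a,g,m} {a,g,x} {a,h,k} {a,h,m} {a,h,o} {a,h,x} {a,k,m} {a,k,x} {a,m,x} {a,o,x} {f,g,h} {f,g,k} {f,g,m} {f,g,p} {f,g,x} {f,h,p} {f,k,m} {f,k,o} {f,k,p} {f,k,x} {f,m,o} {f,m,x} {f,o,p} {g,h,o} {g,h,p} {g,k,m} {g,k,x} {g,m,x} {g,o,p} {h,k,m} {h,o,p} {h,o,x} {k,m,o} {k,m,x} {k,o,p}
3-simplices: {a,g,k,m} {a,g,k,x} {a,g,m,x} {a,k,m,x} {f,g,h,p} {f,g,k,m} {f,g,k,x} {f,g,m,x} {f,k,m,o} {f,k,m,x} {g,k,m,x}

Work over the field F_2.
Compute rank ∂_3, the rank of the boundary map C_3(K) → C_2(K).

n_0=9 n_1=32 n_2=36 n_3=11  [Z2]
∂1: piv[ag,ah,ak,am,ao,ax,fg,fp] rk=8  ker:fh,fk,fm,fo,fx,gh,gk,gm,go,gp,gx,hk,hm,ho,hp,hx,km,ko,kp,kx,mo,mx,op,ox
∂2: piv[agk,agm,agx,ahk,ahm,aho,ahx,akm,akx,amx,aox,fgh,fgk,fgm,fgp,fgx,fhp,fko,fkp,fmo,fop,gho,gop] rk=23  ker:fkm,fkx,fmx,ghp,gkm,gkx,gmx,hkm,hop,hox,kmo,kmx,kop
∂3: piv[agkm,agkx,agmx,akmx,fghp,fgkm,fgkx,fgmx,fkmo] rk=9  ker:fkmx,gkmx
rk∂_3=9

rank∂_3=9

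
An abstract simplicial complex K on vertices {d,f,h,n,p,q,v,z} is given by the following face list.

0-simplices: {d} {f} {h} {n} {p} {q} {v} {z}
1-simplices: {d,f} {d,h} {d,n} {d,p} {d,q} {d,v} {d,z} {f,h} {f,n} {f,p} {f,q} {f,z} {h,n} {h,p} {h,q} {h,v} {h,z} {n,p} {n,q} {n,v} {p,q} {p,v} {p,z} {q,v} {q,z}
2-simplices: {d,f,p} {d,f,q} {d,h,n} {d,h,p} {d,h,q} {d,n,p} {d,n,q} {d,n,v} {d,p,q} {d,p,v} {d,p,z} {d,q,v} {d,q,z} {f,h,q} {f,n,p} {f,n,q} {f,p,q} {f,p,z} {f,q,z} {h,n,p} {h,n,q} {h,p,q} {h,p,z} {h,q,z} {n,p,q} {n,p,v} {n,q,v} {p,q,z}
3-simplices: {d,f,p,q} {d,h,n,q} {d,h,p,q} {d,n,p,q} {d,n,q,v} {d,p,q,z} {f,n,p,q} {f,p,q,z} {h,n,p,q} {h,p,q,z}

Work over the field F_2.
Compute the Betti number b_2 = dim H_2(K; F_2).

n_0=8 n_1=25 n_2=28 n_3=10  [Z2]
∂1: piv[df,dh,dn,dp,dq,dv,dz] rk=7  ker:fh,fn,fp,fq,fz,hn,hp,hq,hv,hz,np,nq,nv,pq,pv,pz,qv,qz
∂2: piv[dfp,dfq,dhn,dhp,dhq,dnp,dnq,dnv,dpq,dpv,dpz,dqv,dqz,fhq,fnp,fpz,hpz] rk=17  ker:fnq,fpq,fqz,hnp,hnq,hpq,hqz,npq,npv,nqv,pqz
∂3: piv[dfpq,dhnq,dhpq,dnpq,dnqv,dpqz,fnpq,fpqz,hnpq,hpqz] rk=10
b_2=(28−17)−10=1

b_2=1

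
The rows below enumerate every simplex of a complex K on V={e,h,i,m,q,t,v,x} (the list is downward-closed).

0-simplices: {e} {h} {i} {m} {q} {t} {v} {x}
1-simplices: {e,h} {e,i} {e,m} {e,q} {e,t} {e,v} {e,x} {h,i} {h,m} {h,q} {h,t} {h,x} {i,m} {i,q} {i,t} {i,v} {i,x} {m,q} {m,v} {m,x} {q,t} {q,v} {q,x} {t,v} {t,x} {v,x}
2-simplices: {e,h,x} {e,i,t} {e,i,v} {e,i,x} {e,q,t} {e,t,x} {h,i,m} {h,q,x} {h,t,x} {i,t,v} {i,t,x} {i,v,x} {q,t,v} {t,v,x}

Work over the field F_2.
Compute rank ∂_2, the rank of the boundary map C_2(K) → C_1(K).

rank∂_2=12

n_0=8 n_1=26 n_2=14  [Z2]
∂1: piv[eh,ei,em,eq,et,ev,ex] rk=7  ker:hi,hm,hq,ht,hx,im,iq,it,iv,ix,mq,mv,mx,qt,qv,qx,tv,tx,vx
∂2: piv[ehx,eit,eiv,eix,eqt,etx,him,hqx,htx,itv,ivx,qtv] rk=12  ker:itx,tvx
rk∂_2=12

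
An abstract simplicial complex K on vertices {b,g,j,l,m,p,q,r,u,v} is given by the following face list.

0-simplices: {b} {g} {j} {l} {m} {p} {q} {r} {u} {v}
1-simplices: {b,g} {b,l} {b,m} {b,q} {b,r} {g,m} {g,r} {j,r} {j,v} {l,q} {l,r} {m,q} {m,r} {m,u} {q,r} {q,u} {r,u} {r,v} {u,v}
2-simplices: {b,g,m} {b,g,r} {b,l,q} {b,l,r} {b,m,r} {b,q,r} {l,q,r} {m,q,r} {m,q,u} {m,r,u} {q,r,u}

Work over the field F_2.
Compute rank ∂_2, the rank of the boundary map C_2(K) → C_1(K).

n_0=10 n_1=19 n_2=11  [Z2]
∂1: piv[bg,bl,bm,bq,br,jr,jv,mu] rk=8  ker:gm,gr,lq,lr,mq,mr,qr,qu,ru,rv,uv
∂2: piv[bgm,bgr,blq,blr,bmr,bqr,mqr,mqu,mru] rk=9  ker:lqr,qru
rk∂_2=9

rank∂_2=9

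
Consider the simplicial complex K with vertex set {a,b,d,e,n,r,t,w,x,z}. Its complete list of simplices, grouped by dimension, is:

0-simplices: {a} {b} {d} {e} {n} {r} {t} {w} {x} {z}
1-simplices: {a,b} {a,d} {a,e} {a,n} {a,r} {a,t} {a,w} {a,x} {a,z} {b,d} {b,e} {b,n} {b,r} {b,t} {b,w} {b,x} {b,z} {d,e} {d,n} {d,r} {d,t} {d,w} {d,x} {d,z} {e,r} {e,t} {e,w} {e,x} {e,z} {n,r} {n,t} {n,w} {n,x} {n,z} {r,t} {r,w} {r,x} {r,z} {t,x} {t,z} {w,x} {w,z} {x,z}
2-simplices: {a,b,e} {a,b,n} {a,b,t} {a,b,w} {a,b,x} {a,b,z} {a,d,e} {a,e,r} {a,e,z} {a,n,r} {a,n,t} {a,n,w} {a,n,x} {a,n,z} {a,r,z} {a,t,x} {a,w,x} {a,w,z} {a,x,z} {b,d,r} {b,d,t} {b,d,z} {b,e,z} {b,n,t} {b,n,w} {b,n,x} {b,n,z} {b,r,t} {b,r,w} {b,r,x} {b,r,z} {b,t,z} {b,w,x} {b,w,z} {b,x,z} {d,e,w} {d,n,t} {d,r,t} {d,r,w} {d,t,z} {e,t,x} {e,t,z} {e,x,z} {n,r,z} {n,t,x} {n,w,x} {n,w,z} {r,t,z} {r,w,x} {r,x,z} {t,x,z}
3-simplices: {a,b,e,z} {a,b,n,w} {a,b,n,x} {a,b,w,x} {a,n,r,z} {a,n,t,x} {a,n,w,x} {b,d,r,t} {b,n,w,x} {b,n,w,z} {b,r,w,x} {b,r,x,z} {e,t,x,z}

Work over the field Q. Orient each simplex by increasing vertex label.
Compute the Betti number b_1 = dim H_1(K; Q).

b_1=2

n_0=10 n_1=43 n_2=51 n_3=13  [Q]
∂1: piv[ab,ad,ae,an,ar,at,aw,ax,az] rk=9  ker:bd,be,bn,br,bt,bw,bx,bz,de,dn,dr,dt,dw,dx,dz,er,et,ew,ex,ez,nr,nt,nw,nx,nz,rt,rw,rx,rz,tx,tz,wx,wz,xz
∂2: piv[abe,abn,abt,abw,abx,abz,ade,aer,aez,anr,ant,anw,anx,anz,arz,atx,awx,awz,axz,bdr,bdt,bdz,brt,brw,brx,brz,btz,dew,dnt,drw,etx,etz] rk=32  ker:bez,bnt,bnw,bnx,bnz,bwx,bwz,bxz,drt,dtz,exz,nrz,ntx,nwx,nwz,rtz,rwx,rxz,txz
∂3: piv[abez,abnw,abnx,abwx,anrz,antx,anwx,bdrt,bnwz,brwx,brxz,etxz] rk=12  ker:bnwx
b_1=(43−9)−32=2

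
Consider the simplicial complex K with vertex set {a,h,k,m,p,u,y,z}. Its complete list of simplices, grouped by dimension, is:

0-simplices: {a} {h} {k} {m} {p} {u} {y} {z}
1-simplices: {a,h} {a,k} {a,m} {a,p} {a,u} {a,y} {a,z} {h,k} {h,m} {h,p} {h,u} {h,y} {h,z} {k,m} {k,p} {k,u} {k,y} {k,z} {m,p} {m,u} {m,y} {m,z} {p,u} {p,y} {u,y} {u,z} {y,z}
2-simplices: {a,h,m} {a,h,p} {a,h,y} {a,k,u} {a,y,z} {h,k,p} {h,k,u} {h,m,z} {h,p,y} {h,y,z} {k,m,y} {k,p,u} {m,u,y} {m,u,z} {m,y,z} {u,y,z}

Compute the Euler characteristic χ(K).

χ(K)=-3

n_0=8 n_1=27 n_2=16
χ=+8−27+16=-3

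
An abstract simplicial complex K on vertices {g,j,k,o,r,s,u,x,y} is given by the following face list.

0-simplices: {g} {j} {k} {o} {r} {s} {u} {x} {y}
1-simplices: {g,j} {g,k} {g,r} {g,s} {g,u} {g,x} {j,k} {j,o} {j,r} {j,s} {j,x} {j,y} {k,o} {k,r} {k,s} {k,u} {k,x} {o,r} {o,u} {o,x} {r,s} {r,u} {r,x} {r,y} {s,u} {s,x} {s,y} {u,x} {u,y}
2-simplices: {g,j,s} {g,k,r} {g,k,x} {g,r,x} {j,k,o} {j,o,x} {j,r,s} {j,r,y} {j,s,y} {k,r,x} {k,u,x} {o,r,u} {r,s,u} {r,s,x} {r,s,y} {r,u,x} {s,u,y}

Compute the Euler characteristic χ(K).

χ(K)=-3

n_0=9 n_1=29 n_2=17
χ=+9−29+17=-3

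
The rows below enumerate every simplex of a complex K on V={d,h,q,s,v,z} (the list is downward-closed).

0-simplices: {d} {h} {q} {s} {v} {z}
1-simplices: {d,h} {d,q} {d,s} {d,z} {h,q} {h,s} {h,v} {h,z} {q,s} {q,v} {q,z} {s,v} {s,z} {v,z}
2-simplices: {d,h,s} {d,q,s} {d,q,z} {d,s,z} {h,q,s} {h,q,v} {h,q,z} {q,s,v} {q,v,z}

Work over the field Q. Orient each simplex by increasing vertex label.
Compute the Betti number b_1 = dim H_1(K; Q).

n_0=6 n_1=14 n_2=9  [Q]
∂1: piv[dh,dq,ds,dz,hv] rk=5  ker:hq,hs,hz,qs,qv,qz,sv,sz,vz
∂2: piv[dhs,dqs,dqz,dsz,hqs,hqv,hqz,qsv,qvz] rk=9
b_1=(14−5)−9=0

b_1=0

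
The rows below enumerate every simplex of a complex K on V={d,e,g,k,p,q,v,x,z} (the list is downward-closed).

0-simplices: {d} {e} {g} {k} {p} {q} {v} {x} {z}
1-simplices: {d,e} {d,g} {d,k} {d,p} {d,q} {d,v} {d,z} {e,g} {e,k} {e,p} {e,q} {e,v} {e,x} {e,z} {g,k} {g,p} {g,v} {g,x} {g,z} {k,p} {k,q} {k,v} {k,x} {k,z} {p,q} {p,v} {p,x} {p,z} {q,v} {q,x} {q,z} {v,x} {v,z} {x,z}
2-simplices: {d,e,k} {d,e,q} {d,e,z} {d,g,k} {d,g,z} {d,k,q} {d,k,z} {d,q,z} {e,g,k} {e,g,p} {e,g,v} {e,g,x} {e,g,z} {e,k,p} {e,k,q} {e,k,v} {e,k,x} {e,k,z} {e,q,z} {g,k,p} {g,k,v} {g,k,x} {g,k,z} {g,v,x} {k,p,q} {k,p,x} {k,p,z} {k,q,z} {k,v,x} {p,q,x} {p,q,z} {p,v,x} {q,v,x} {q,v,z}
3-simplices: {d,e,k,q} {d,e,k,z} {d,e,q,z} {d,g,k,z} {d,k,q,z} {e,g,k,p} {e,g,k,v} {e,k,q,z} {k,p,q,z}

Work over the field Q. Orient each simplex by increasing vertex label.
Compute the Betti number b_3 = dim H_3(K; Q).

n_0=9 n_1=34 n_2=34 n_3=9  [Q]
∂1: piv[de,dg,dk,dp,dq,dv,dz,ex] rk=8  ker:eg,ek,ep,eq,ev,ez,gk,gp,gv,gx,gz,kp,kq,kv,kx,kz,pq,pv,px,pz,qv,qx,qz,vx,vz,xz
∂2: piv[dek,deq,dez,dgk,dgz,dkq,dkz,dqz,egk,egp,egv,egx,ekp,ekv,ekx,gvx,kpq,kpx,kpz,pqx,pvx,qvx,qvz] rk=23  ker:egz,ekq,ekz,eqz,gkp,gkv,gkx,gkz,kqz,kvx,pqz
∂3: piv[dekq,dekz,deqz,dgkz,dkqz,egkp,egkv,kpqz] rk=8  ker:ekqz
b_3=(9−8)−0=1

b_3=1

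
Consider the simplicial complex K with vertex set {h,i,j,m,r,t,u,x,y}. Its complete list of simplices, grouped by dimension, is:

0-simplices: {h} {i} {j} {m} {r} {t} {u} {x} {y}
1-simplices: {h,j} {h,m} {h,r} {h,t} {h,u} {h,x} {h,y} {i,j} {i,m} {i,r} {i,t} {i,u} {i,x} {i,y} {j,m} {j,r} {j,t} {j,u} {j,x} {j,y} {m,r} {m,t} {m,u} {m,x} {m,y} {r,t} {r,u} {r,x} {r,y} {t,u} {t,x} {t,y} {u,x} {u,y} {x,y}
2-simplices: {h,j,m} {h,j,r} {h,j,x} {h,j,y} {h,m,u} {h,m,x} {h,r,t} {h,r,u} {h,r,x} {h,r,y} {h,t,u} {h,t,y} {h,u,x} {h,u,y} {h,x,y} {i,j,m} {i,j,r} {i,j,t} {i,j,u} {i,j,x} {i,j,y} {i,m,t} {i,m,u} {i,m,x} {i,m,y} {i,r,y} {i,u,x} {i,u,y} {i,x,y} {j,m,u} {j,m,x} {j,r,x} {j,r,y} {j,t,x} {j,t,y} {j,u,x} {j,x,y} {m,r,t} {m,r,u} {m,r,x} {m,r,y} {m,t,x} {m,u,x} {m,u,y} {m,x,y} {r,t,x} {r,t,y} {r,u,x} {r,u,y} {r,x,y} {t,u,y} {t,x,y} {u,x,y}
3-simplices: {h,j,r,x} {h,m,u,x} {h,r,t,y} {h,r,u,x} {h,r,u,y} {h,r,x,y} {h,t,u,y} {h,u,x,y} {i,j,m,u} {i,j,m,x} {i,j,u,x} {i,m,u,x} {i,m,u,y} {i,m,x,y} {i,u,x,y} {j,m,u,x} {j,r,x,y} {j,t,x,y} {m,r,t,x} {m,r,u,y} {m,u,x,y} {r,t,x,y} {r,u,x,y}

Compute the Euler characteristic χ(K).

χ(K)=4

n_0=9 n_1=35 n_2=53 n_3=23
χ=+9−35+53−23=4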